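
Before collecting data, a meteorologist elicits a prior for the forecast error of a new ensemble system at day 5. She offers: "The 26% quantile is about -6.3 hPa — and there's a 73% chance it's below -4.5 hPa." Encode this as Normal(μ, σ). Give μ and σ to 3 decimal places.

For Normal(μ,σ), the p-quantile is μ + z_p·σ. Here z_{0.26} = -0.6433, z_{0.73} = 0.6128.
So -6.3 = μ − 0.6433σ and -4.5 = μ + 0.6128σ.
Subtracting: σ = (-4.5 − -6.3)/(0.6128 − (-0.6433)) = 1.433.
Then μ = -6.3 − (-0.6433)·1.433 = -5.378.

μ = -5.378, σ = 1.433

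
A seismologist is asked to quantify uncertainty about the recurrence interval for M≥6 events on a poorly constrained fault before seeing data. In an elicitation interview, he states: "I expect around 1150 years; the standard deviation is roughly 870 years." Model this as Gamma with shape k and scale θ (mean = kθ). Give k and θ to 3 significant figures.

k ≈ 1.75, θ ≈ 658

For Gamma(k, scale θ): mean = kθ, variance = kθ², so CV = 1/√k.
CV = SD/mean = 870/1150 = 0.7565, hence k = 1/CV² = 1.75.
Then θ = mean/k = 1150/1.75 = 658.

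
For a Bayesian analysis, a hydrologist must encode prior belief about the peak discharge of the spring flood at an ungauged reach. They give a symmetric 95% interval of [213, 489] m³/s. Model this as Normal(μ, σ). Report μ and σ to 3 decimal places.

μ = 351.000, σ = 70.409

A symmetric 95% interval runs μ ± z·σ with z = 1.96.
Half-width = 138, so σ = 138/1.96 = 70.409.
μ is the interval midpoint, 351.000.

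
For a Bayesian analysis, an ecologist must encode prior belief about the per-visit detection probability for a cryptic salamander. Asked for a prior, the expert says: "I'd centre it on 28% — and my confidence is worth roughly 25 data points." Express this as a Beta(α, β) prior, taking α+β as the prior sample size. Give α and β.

Under the effective-sample-size interpretation, Beta(α, β) has prior mean α/(α+β) and prior sample size α+β.
So α+β = 25 and α/(α+β) = 0.28, giving α = 0.28·25 = 7 and β = 25 − 7 = 18.

α = 7, β = 18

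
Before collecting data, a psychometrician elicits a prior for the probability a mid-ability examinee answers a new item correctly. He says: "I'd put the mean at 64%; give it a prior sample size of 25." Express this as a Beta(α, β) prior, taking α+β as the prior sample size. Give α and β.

Under the effective-sample-size interpretation, Beta(α, β) has prior mean α/(α+β) and prior sample size α+β.
So α+β = 25 and α/(α+β) = 0.64, giving α = 0.64·25 = 16 and β = 25 − 16 = 9.

α = 16, β = 9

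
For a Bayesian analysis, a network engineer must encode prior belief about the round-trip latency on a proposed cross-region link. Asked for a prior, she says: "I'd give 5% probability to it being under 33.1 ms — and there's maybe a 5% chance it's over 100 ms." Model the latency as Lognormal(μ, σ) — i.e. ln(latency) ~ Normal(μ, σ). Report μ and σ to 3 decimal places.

If T ~ Lognormal(μ,σ) then ln T ~ Normal(μ,σ), so the p-quantile of ln T is μ + z_p·σ.
ln(33.1) = 3.5 and ln(100) = 4.605; z_{0.05} = -1.645, z_{0.95} = 1.645.
σ = (4.605 − 3.5)/(1.645 − (-1.645)) = 0.336.
μ = 3.5 − (-1.645)·0.336 = 4.052.

μ ≈ 4.052, σ ≈ 0.336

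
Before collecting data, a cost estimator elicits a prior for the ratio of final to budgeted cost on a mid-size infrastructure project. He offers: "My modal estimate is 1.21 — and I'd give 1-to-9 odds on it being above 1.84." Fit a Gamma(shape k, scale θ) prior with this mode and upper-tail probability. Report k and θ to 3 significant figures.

Gamma(k,θ) with k>1 has mode (k−1)θ, so θ = 1.21/(k−1).
Need P(X < 1.84) = 0.9 with θ tied to k this way. Start at k = 2, θ = 1.21: P(X<1.84) ≈ 0.449.
Too low — raise k to concentrate. Iterating converges to k ≈ 11.6.
Then θ = 1.21/(11.6−1) ≈ 0.114.

k ≈ 11.6, θ ≈ 0.114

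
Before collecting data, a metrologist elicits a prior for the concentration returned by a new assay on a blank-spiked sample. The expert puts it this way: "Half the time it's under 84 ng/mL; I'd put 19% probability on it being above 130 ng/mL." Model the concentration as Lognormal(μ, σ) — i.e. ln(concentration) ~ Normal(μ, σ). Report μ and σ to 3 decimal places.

If T ~ Lognormal(μ,σ) then ln T ~ Normal(μ,σ), so the p-quantile of ln T is μ + z_p·σ.
ln(84) = 4.431 and ln(130) = 4.868; z_{0.5} = 0, z_{0.81} = 0.8779.
σ = (4.868 − 4.431)/(0.8779 − (0)) = 0.497.
μ = 4.431 − (0)·0.497 = 4.431.

μ ≈ 4.431, σ ≈ 0.497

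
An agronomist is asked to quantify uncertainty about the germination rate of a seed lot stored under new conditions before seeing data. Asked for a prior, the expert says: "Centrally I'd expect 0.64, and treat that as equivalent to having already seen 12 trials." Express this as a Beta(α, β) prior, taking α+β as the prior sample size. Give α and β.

Under the effective-sample-size interpretation, Beta(α, β) has prior mean α/(α+β) and prior sample size α+β.
So α+β = 12 and α/(α+β) = 0.64, giving α = 0.64·12 = 7.68 and β = 12 − 7.68 = 4.32.

α = 7.68, β = 4.32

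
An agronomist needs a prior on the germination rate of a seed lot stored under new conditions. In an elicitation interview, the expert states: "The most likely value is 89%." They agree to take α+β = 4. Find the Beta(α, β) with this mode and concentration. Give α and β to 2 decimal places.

For α,β > 1 the Beta mode is (α−1)/(α+β−2). With α+β = 4, the mode is (α−1)/2.
Set (α−1)/2 = 0.89 → α = 1 + 0.89·2 = 2.78.
β = 4 − α = 1.22.

α = 2.78, β = 1.22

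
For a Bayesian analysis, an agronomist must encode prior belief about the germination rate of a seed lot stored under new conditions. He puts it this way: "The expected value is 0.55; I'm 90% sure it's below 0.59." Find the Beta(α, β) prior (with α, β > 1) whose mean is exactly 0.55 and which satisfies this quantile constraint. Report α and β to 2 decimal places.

With mean 0.55 fixed, write α = 0.55s, β = 0.45s where s = α+β.
Need P(θ < 0.59) = 0.9 under Beta(0.55s, 0.45s). Normal approximation: (q−m)/√(m(1−m)/s) ≈ z_{0.9} = 1.28, so s ≈ 0.55·0.45·(1.28)²/(0.59−0.55)² = 254.1.
At s = 254.1: P(θ<0.59) ≈ 0.901. Adjusting to match 0.9 gives s ≈ 252.64.
So α = 0.55·252.64 ≈ 138.95, β = 0.45·252.64 ≈ 113.69.

α ≈ 138.95, β ≈ 113.69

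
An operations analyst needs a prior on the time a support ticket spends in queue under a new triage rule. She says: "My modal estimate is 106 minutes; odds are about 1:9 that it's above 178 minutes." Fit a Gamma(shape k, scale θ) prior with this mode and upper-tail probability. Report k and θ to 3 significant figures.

k ≈ 8.04, θ ≈ 15.1

Gamma(k,θ) with k>1 has mode (k−1)θ, so θ = 106/(k−1).
Need P(X < 178) = 0.9 with θ tied to k this way. Start at k = 2, θ = 106: P(X<178) ≈ 0.500.
Too low — raise k to concentrate. Iterating converges to k ≈ 8.04.
Then θ = 106/(8.04−1) ≈ 15.1.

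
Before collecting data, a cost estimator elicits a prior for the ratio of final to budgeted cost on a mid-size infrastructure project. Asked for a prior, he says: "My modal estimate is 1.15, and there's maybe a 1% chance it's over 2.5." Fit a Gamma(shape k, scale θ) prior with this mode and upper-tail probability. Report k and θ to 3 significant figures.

Gamma(k,θ) with k>1 has mode (k−1)θ, so θ = 1.15/(k−1).
Need P(X < 2.5) = 0.99 with θ tied to k this way. Start at k = 2, θ = 1.15: P(X<2.5) ≈ 0.639.
Too low — raise k to concentrate. Iterating converges to k ≈ 9.01.
Then θ = 1.15/(9.01−1) ≈ 0.143.

k ≈ 9.01, θ ≈ 0.143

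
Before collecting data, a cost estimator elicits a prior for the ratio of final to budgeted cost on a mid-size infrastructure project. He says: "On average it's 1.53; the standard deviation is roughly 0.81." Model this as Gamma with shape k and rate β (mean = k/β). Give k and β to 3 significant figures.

For Gamma(k, rate β): mean = k/β, variance = k/β², so CV = 1/√k.
CV = SD/mean = 0.81/1.53 = 0.5294, hence k = 1/CV² = 3.57.
Then β = k/mean = 3.57/1.53 = 2.33.

k ≈ 3.57, β ≈ 2.33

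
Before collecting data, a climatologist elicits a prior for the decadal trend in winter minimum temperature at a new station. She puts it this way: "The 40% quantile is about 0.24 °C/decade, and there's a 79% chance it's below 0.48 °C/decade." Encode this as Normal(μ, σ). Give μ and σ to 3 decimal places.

For Normal(μ,σ), the p-quantile is μ + z_p·σ. Here z_{0.4} = -0.2533, z_{0.79} = 0.8064.
So 0.24 = μ − 0.2533σ and 0.48 = μ + 0.8064σ.
Subtracting: σ = (0.48 − 0.24)/(0.8064 − (-0.2533)) = 0.226.
Then μ = 0.24 − (-0.2533)·0.226 = 0.297.

μ = 0.297, σ = 0.226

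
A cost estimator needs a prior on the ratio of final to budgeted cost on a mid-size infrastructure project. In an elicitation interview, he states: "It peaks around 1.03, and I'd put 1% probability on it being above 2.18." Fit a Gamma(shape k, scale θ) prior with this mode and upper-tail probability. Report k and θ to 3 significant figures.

Gamma(k,θ) with k>1 has mode (k−1)θ, so θ = 1.03/(k−1).
Need P(X < 2.18) = 0.99 with θ tied to k this way. Start at k = 2, θ = 1.03: P(X<2.18) ≈ 0.625.
Too low — raise k to concentrate. Iterating converges to k ≈ 9.64.
Then θ = 1.03/(9.64−1) ≈ 0.119.

k ≈ 9.64, θ ≈ 0.119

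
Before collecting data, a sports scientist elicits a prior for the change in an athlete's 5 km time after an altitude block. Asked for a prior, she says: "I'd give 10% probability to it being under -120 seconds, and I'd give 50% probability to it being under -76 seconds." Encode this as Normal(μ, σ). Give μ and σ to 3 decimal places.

μ = -76.000, σ = 34.333

The p-quantile of Normal(μ,σ) is μ + z_p·σ, with z_{0.1} = -1.282 and z_{0.5} = 0.
Eliminate σ: μ = (z₂·x₁ − z₁·x₂)/(z₂ − z₁) = (0·-120 − (-1.282)·-76)/1.282 = -76.000.
Then σ = (x₂ − x₁)/(z₂ − z₁) = (-76 − -120)/1.282 = 34.333.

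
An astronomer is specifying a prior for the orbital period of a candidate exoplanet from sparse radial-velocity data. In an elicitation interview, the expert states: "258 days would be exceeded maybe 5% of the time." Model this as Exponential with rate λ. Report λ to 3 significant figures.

λ ≈ 0.0116

P(T > 258.0) = e^(−λ·258.0) = 0.05, so λ = −ln(0.05)/258.0 = 0.0116.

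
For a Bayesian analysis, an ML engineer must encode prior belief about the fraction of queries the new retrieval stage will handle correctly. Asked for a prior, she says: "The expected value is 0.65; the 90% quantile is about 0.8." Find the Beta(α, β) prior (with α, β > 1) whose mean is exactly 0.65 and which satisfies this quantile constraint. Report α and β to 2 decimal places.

α ≈ 9.85, β ≈ 5.30

With mean 0.65 fixed, write α = 0.65s, β = 0.35s where s = α+β.
Need P(θ < 0.8) = 0.9 under Beta(0.65s, 0.35s). Normal approximation: (q−m)/√(m(1−m)/s) ≈ z_{0.9} = 1.28, so s ≈ 0.65·0.35·(1.28)²/(0.8−0.65)² = 16.6.
At s = 16.6: P(θ<0.8) ≈ 0.911. Adjusting to match 0.9 gives s ≈ 15.15.
So α = 0.65·15.15 ≈ 9.85, β = 0.35·15.15 ≈ 5.30.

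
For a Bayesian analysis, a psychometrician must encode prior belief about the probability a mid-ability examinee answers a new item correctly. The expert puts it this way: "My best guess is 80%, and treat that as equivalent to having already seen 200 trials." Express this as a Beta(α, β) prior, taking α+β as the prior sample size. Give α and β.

α = 160, β = 40

Under the effective-sample-size interpretation, Beta(α, β) has prior mean α/(α+β) and prior sample size α+β.
So α+β = 200 and α/(α+β) = 0.8, giving α = 0.8·200 = 160 and β = 200 − 160 = 40.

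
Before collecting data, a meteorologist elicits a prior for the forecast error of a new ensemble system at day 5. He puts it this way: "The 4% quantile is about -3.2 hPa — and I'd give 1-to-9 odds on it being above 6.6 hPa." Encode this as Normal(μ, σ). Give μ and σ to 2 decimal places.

μ = 2.46, σ = 3.23

The p-quantile of Normal(μ,σ) is μ + z_p·σ, with z_{0.04} = -1.751 and z_{0.9} = 1.282.
Eliminate σ: μ = (z₂·x₁ − z₁·x₂)/(z₂ − z₁) = (1.282·-3.2 − (-1.751)·6.6)/3.032 = 2.46.
Then σ = (x₂ − x₁)/(z₂ − z₁) = (6.6 − -3.2)/3.032 = 3.23.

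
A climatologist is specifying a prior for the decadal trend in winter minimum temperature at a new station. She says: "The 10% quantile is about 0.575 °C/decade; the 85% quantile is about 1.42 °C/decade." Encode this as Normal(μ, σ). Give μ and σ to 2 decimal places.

μ = 1.04, σ = 0.36

The p-quantile of Normal(μ,σ) is μ + z_p·σ, with z_{0.1} = -1.282 and z_{0.85} = 1.036.
Eliminate σ: μ = (z₂·x₁ − z₁·x₂)/(z₂ − z₁) = (1.036·0.575 − (-1.282)·1.42)/2.318 = 1.04.
Then σ = (x₂ − x₁)/(z₂ − z₁) = (1.42 − 0.575)/2.318 = 0.36.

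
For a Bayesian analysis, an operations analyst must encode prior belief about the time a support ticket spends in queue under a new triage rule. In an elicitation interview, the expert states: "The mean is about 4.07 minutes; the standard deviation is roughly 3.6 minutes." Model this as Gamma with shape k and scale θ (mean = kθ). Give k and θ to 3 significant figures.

k ≈ 1.28, θ ≈ 3.18

For Gamma(k, scale θ): mean = kθ, variance = kθ², so CV = 1/√k.
CV = SD/mean = 3.6/4.07 = 0.8845, hence k = 1/CV² = 1.28.
Then θ = mean/k = 4.07/1.28 = 3.18.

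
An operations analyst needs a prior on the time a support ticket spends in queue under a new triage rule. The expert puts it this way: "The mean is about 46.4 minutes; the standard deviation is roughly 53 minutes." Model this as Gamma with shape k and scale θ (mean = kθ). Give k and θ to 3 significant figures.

For Gamma(k, scale θ): mean = kθ, variance = kθ², so CV = 1/√k.
CV = SD/mean = 53/46.4 = 1.142, hence k = 1/CV² = 0.766.
Then θ = mean/k = 46.4/0.766 = 60.5.

k ≈ 0.766, θ ≈ 60.5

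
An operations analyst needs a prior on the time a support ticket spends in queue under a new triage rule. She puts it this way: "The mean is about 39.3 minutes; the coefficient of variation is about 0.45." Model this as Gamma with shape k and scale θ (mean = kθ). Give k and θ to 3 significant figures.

k ≈ 4.94, θ ≈ 7.96

For Gamma(k, scale θ): mean = kθ, variance = kθ², so CV = 1/√k.
CV = 0.45, hence k = 1/CV² = 4.94.
Then θ = mean/k = 39.3/4.94 = 7.96.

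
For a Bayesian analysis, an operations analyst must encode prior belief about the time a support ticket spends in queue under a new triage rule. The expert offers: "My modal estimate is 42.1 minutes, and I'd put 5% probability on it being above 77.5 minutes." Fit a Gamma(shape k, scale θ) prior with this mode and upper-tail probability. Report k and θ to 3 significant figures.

Gamma(k,θ) with k>1 has mode (k−1)θ, so θ = 42.1/(k−1).
Need P(X < 77.5) = 0.95 with θ tied to k this way. Start at k = 2, θ = 42.1: P(X<77.5) ≈ 0.549.
Too low — raise k to concentrate. Iterating converges to k ≈ 8.48.
Then θ = 42.1/(8.48−1) ≈ 5.63.

k ≈ 8.48, θ ≈ 5.63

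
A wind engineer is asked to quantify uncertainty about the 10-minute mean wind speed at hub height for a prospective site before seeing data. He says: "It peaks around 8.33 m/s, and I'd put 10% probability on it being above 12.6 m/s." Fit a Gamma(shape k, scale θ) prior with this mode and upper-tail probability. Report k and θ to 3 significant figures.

Gamma(k,θ) with k>1 has mode (k−1)θ, so θ = 8.33/(k−1).
Need P(X < 12.6) = 0.9 with θ tied to k this way. Start at k = 2, θ = 8.33: P(X<12.6) ≈ 0.446.
Too low — raise k to concentrate. Iterating converges to k ≈ 11.9.
Then θ = 8.33/(11.9−1) ≈ 0.766.

k ≈ 11.9, θ ≈ 0.766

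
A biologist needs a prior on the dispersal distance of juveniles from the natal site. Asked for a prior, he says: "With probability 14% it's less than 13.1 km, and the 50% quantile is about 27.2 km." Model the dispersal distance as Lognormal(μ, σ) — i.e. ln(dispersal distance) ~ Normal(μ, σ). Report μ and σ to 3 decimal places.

μ ≈ 3.303, σ ≈ 0.676

If T ~ Lognormal(μ,σ) then ln T ~ Normal(μ,σ), so the p-quantile of ln T is μ + z_p·σ.
ln(13.1) = 2.573 and ln(27.2) = 3.303; z_{0.14} = -1.08, z_{0.5} = 0.
σ = (3.303 − 2.573)/(0 − (-1.08)) = 0.676.
μ = 2.573 − (-1.08)·0.676 = 3.303.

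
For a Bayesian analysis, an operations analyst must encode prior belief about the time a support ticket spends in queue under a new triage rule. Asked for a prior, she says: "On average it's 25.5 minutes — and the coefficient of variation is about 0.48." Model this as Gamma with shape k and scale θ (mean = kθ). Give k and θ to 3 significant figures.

For Gamma(k, scale θ): mean = kθ, variance = kθ², so CV = 1/√k.
CV = 0.48, hence k = 1/CV² = 4.34.
Then θ = mean/k = 25.5/4.34 = 5.88.

k ≈ 4.34, θ ≈ 5.88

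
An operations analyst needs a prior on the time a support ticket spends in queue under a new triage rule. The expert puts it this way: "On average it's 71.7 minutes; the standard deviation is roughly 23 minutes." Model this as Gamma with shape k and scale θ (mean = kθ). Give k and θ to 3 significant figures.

k ≈ 9.72, θ ≈ 7.38

For Gamma(k, scale θ): mean = kθ, variance = kθ², so CV = 1/√k.
CV = SD/mean = 23/71.7 = 0.3208, hence k = 1/CV² = 9.72.
Then θ = mean/k = 71.7/9.72 = 7.38.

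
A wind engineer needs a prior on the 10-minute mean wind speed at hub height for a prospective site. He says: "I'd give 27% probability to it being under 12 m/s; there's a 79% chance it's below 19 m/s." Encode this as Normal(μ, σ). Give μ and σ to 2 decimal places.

The p-quantile of Normal(μ,σ) is μ + z_p·σ, with z_{0.27} = -0.6128 and z_{0.79} = 0.8064.
Eliminate σ: μ = (z₂·x₁ − z₁·x₂)/(z₂ − z₁) = (0.8064·12 − (-0.6128)·19)/1.419 = 15.02.
Then σ = (x₂ − x₁)/(z₂ − z₁) = (19 − 12)/1.419 = 4.93.

μ = 15.02, σ = 4.93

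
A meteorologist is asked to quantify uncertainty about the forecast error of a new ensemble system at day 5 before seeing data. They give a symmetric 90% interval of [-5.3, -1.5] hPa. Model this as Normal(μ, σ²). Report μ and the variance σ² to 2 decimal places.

μ = -3.40, σ² = 1.33

A symmetric 90% interval runs μ ± z·σ with z = 1.645.
Half-width = 1.9, so σ = 1.9/1.645 = 1.155 and σ² = 1.33.
μ is the interval midpoint, -3.40.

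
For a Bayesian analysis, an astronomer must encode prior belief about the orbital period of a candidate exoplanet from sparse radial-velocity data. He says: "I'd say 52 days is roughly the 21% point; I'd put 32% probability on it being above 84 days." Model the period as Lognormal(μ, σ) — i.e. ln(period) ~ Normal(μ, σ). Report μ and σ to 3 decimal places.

μ ≈ 4.255, σ ≈ 0.376

If T ~ Lognormal(μ,σ) then ln T ~ Normal(μ,σ), so the p-quantile of ln T is μ + z_p·σ.
ln(52) = 3.951 and ln(84) = 4.431; z_{0.21} = -0.8064, z_{0.68} = 0.4677.
σ = (4.431 − 3.951)/(0.4677 − (-0.8064)) = 0.376.
μ = 3.951 − (-0.8064)·0.376 = 4.255.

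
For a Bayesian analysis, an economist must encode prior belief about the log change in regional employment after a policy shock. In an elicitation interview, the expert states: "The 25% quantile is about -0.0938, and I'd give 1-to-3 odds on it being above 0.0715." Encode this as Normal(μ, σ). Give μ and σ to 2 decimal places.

μ = -0.01, σ = 0.12

For Normal(μ,σ), the p-quantile is μ + z_p·σ. Here z_{0.25} = -0.6745, z_{0.75} = 0.6745.
So -0.0938 = μ − 0.6745σ and 0.0715 = μ + 0.6745σ.
Subtracting: σ = (0.0715 − -0.0938)/(0.6745 − (-0.6745)) = 0.12.
Then μ = -0.0938 − (-0.6745)·0.12 = -0.01.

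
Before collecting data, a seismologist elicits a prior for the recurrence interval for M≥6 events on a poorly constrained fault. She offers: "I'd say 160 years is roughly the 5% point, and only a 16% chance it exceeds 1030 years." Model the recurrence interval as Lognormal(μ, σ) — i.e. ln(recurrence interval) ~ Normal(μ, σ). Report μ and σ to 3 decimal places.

If T ~ Lognormal(μ,σ) then ln T ~ Normal(μ,σ), so the p-quantile of ln T is μ + z_p·σ.
ln(160) = 5.075 and ln(1030) = 6.937; z_{0.05} = -1.645, z_{0.84} = 0.9945.
σ = (6.937 − 5.075)/(0.9945 − (-1.645)) = 0.706.
μ = 5.075 − (-1.645)·0.706 = 6.236.

μ ≈ 6.236, σ ≈ 0.706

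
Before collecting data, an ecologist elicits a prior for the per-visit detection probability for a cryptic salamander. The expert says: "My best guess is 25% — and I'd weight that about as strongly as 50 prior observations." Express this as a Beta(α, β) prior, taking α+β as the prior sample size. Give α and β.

α = 12.5, β = 37.5

Under the effective-sample-size interpretation, Beta(α, β) has prior mean α/(α+β) and prior sample size α+β.
So α+β = 50 and α/(α+β) = 0.25, giving α = 0.25·50 = 12.5 and β = 50 − 12.5 = 37.5.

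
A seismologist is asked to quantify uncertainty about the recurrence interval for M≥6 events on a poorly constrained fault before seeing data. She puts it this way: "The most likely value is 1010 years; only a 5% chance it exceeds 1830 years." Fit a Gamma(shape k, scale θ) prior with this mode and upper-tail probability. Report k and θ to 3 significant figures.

Gamma(k,θ) with k>1 has mode (k−1)θ, so θ = 1010/(k−1).
Need P(X < 1830) = 0.95 with θ tied to k this way. Start at k = 2, θ = 1010: P(X<1830) ≈ 0.541.
Too low — raise k to concentrate. Iterating converges to k ≈ 8.89.
Then θ = 1010/(8.89−1) ≈ 128.

k ≈ 8.89, θ ≈ 128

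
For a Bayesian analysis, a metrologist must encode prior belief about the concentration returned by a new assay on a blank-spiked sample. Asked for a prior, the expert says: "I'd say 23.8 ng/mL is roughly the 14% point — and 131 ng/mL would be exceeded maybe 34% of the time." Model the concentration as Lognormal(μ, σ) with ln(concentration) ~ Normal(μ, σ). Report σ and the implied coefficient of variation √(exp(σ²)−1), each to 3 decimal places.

If T ~ Lognormal(μ,σ) then ln T ~ Normal(μ,σ), so the p-quantile of ln T is μ + z_p·σ.
ln(23.8) = 3.17 and ln(131) = 4.875; z_{0.14} = -1.08, z_{0.66} = 0.4125.
σ = (4.875 − 3.17)/(0.4125 − (-1.08)) = 1.143.
μ = 3.17 − (-1.08)·1.143 = 4.404.
CV = √(exp(σ²)−1) = √(exp(1.3053)−1) = 1.640.

σ ≈ 1.143, CV ≈ 1.640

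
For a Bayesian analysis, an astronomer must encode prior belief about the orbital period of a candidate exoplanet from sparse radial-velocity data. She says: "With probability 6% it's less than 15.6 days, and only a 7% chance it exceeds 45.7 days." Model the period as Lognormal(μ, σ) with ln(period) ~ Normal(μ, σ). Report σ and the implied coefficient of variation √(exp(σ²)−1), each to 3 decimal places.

σ ≈ 0.355, CV ≈ 0.366

If T ~ Lognormal(μ,σ) then ln T ~ Normal(μ,σ), so the p-quantile of ln T is μ + z_p·σ.
ln(15.6) = 2.747 and ln(45.7) = 3.822; z_{0.06} = -1.555, z_{0.93} = 1.476.
σ = (3.822 − 2.747)/(1.476 − (-1.555)) = 0.355.
μ = 2.747 − (-1.555)·0.355 = 3.299.
CV = √(exp(σ²)−1) = √(exp(0.1258)−1) = 0.366.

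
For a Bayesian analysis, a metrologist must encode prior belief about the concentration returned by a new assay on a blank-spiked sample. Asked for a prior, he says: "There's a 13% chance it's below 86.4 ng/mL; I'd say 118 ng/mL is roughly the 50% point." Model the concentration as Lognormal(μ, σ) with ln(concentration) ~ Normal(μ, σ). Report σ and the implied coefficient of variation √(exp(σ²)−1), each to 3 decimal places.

σ ≈ 0.277, CV ≈ 0.282

If T ~ Lognormal(μ,σ) then ln T ~ Normal(μ,σ), so the p-quantile of ln T is μ + z_p·σ.
ln(86.4) = 4.459 and ln(118) = 4.771; z_{0.13} = -1.126, z_{0.5} = 0.
σ = (4.771 − 4.459)/(0 − (-1.126)) = 0.277.
μ = 4.459 − (-1.126)·0.277 = 4.771.
CV = √(exp(σ²)−1) = √(exp(0.0766)−1) = 0.282.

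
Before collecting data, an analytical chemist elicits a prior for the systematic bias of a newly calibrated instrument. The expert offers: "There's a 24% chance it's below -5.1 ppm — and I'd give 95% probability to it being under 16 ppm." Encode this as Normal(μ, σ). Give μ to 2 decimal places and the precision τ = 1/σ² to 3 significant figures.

μ = 1.24, τ = 0.0124

For Normal(μ,σ), the p-quantile is μ + z_p·σ. Here z_{0.24} = -0.7063, z_{0.95} = 1.645.
So -5.1 = μ − 0.7063σ and 16 = μ + 1.645σ.
Subtracting: σ = (16 − -5.1)/(1.645 − (-0.7063)) = 8.97.
Then μ = -5.1 − (-0.7063)·8.97 = 1.24.
Precision τ = 1/σ² = 1/8.974² = 0.0124.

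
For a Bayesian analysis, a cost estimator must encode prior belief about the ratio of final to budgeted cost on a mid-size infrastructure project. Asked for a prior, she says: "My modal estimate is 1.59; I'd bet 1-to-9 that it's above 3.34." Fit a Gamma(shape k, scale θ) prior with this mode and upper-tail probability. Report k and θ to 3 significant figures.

k ≈ 4.49, θ ≈ 0.456

Gamma(k,θ) with k>1 has mode (k−1)θ, so θ = 1.59/(k−1).
Need P(X < 3.34) = 0.9 with θ tied to k this way. Start at k = 2, θ = 1.59: P(X<3.34) ≈ 0.621.
Too low — raise k to concentrate. Iterating converges to k ≈ 4.49.
Then θ = 1.59/(4.49−1) ≈ 0.456.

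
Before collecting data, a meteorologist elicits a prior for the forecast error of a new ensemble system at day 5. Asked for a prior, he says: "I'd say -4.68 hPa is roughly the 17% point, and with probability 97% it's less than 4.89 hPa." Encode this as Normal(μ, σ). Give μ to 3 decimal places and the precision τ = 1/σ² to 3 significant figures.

The p-quantile of Normal(μ,σ) is μ + z_p·σ, with z_{0.17} = -0.9542 and z_{0.97} = 1.881.
Eliminate σ: μ = (z₂·x₁ − z₁·x₂)/(z₂ − z₁) = (1.881·-4.68 − (-0.9542)·4.89)/2.835 = -1.459.
Then σ = (x₂ − x₁)/(z₂ − z₁) = (4.89 − -4.68)/2.835 = 3.376.
Precision τ = 1/σ² = 1/3.376² = 0.0878.

μ = -1.459, τ = 0.0878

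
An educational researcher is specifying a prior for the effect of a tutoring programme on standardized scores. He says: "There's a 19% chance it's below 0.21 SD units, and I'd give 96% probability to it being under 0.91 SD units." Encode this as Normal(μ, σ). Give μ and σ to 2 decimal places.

For Normal(μ,σ), the p-quantile is μ + z_p·σ. Here z_{0.19} = -0.8779, z_{0.96} = 1.751.
So 0.21 = μ − 0.8779σ and 0.91 = μ + 1.751σ.
Subtracting: σ = (0.91 − 0.21)/(1.751 − (-0.8779)) = 0.27.
Then μ = 0.21 − (-0.8779)·0.27 = 0.44.

μ = 0.44, σ = 0.27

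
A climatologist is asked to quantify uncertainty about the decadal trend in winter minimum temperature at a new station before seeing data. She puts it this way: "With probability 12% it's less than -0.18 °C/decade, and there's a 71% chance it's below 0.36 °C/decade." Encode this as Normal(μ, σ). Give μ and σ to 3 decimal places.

For Normal(μ,σ), the p-quantile is μ + z_p·σ. Here z_{0.12} = -1.175, z_{0.71} = 0.5534.
So -0.18 = μ − 1.175σ and 0.36 = μ + 0.5534σ.
Subtracting: σ = (0.36 − -0.18)/(0.5534 − (-1.175)) = 0.312.
Then μ = -0.18 − (-1.175)·0.312 = 0.187.

μ = 0.187, σ = 0.312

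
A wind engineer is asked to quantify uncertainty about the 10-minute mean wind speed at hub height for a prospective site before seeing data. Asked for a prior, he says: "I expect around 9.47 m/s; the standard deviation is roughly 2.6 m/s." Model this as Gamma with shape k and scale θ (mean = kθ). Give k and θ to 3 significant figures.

For Gamma(k, scale θ): mean = kθ, variance = kθ², so CV = 1/√k.
CV = SD/mean = 2.6/9.47 = 0.2746, hence k = 1/CV² = 13.3.
Then θ = mean/k = 9.47/13.3 = 0.714.

k ≈ 13.3, θ ≈ 0.714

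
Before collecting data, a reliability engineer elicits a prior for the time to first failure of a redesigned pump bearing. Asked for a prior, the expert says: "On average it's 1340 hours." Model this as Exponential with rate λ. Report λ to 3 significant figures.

λ ≈ 0.000746

Exponential mean = 1/λ, so λ = 1/1340.0 = 0.000746.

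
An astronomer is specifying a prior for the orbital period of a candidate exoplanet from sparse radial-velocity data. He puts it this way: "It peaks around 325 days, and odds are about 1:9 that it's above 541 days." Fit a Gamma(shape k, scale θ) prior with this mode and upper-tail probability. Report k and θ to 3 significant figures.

k ≈ 8.27, θ ≈ 44.7

Gamma(k,θ) with k>1 has mode (k−1)θ, so θ = 325/(k−1).
Need P(X < 541) = 0.9 with θ tied to k this way. Start at k = 2, θ = 325: P(X<541) ≈ 0.496.
Too low — raise k to concentrate. Iterating converges to k ≈ 8.27.
Then θ = 325/(8.27−1) ≈ 44.7.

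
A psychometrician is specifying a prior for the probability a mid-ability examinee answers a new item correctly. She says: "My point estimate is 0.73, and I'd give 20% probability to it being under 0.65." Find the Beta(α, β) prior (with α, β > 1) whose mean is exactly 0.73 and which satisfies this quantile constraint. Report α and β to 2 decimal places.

α ≈ 14.96, β ≈ 5.53

With mean 0.73 fixed, write α = 0.73s, β = 0.27s where s = α+β.
Need P(θ < 0.65) = 0.2 under Beta(0.73s, 0.27s). Normal approximation: (q−m)/√(m(1−m)/s) ≈ z_{0.2} = -0.842, so s ≈ 0.73·0.27·(-0.842)²/(0.65−0.73)² = 21.8.
At s = 21.8: P(θ<0.65) ≈ 0.194. Adjusting to match 0.2 gives s ≈ 20.49.
So α = 0.73·20.49 ≈ 14.96, β = 0.27·20.49 ≈ 5.53.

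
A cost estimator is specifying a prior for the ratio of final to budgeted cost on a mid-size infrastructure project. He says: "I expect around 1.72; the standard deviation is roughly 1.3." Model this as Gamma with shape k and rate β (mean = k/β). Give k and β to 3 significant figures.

For Gamma(k, rate β): mean = k/β, variance = k/β², so CV = 1/√k.
CV = SD/mean = 1.3/1.72 = 0.7558, hence k = 1/CV² = 1.75.
Then β = k/mean = 1.75/1.72 = 1.02.

k ≈ 1.75, β ≈ 1.02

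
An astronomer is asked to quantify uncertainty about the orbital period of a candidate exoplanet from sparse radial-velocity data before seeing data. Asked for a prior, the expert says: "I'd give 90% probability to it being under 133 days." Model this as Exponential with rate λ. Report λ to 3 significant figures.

P(T < 133.0) = 1 − e^(−λ·133.0) = 0.9, so λ = −ln(1−0.9)/133.0 = −ln(0.1)/133.0 = 0.0173.

λ ≈ 0.0173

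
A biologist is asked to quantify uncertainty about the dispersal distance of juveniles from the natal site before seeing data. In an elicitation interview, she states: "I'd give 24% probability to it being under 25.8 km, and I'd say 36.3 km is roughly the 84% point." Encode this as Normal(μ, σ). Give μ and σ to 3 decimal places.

The p-quantile of Normal(μ,σ) is μ + z_p·σ, with z_{0.24} = -0.7063 and z_{0.84} = 0.9945.
Eliminate σ: μ = (z₂·x₁ − z₁·x₂)/(z₂ − z₁) = (0.9945·25.8 − (-0.7063)·36.3)/1.701 = 30.161.
Then σ = (x₂ − x₁)/(z₂ − z₁) = (36.3 − 25.8)/1.701 = 6.174.

μ = 30.161, σ = 6.174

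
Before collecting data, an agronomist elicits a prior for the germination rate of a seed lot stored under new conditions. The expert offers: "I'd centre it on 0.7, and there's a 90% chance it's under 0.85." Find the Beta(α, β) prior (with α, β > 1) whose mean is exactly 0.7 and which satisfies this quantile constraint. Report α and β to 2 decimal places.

α ≈ 9.37, β ≈ 4.01

With mean 0.7 fixed, write α = 0.7s, β = 0.3s where s = α+β.
Need P(θ < 0.85) = 0.9 under Beta(0.7s, 0.3s). Normal approximation: (q−m)/√(m(1−m)/s) ≈ z_{0.9} = 1.28, so s ≈ 0.7·0.3·(1.28)²/(0.85−0.7)² = 15.3.
At s = 15.3: P(θ<0.85) ≈ 0.917. Adjusting to match 0.9 gives s ≈ 13.38.
So α = 0.7·13.38 ≈ 9.37, β = 0.3·13.38 ≈ 4.01.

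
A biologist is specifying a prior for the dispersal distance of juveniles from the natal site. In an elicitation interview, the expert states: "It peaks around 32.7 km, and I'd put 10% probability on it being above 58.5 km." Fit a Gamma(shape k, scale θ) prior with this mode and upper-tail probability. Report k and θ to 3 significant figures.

k ≈ 6.62, θ ≈ 5.81

Gamma(k,θ) with k>1 has mode (k−1)θ, so θ = 32.7/(k−1).
Need P(X < 58.5) = 0.9 with θ tied to k this way. Start at k = 2, θ = 32.7: P(X<58.5) ≈ 0.534.
Too low — raise k to concentrate. Iterating converges to k ≈ 6.62.
Then θ = 32.7/(6.62−1) ≈ 5.81.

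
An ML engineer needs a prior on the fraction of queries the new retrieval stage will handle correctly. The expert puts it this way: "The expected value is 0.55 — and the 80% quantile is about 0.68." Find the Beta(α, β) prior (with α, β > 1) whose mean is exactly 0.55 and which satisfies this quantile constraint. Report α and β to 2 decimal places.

With mean 0.55 fixed, write α = 0.55s, β = 0.45s where s = α+β.
Need P(θ < 0.68) = 0.8 under Beta(0.55s, 0.45s). Normal approximation: (q−m)/√(m(1−m)/s) ≈ z_{0.8} = 0.842, so s ≈ 0.55·0.45·(0.842)²/(0.68−0.55)² = 10.4.
At s = 10.4: P(θ<0.68) ≈ 0.797. Adjusting to match 0.8 gives s ≈ 10.61.
So α = 0.55·10.61 ≈ 5.84, β = 0.45·10.61 ≈ 4.78.

α ≈ 5.84, β ≈ 4.78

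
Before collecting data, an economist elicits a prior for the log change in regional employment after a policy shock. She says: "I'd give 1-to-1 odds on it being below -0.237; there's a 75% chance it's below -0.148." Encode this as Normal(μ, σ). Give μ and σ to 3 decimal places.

μ = -0.237, σ = 0.132

For Normal(μ,σ), the p-quantile is μ + z_p·σ. Here z_{0.5} = 0, z_{0.75} = 0.6745.
So -0.237 = μ + 0σ and -0.148 = μ + 0.6745σ.
Subtracting: σ = (-0.148 − -0.237)/(0.6745 − (0)) = 0.132.
Then μ = -0.237 − (0)·0.132 = -0.237.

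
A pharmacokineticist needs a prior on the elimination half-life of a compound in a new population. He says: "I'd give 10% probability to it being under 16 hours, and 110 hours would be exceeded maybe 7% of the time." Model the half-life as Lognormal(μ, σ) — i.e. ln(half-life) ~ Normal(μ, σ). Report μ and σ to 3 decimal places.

If T ~ Lognormal(μ,σ) then ln T ~ Normal(μ,σ), so the p-quantile of ln T is μ + z_p·σ.
ln(16) = 2.773 and ln(110) = 4.7; z_{0.1} = -1.282, z_{0.93} = 1.476.
σ = (4.7 − 2.773)/(1.476 − (-1.282)) = 0.699.
μ = 2.773 − (-1.282)·0.699 = 3.669.

μ ≈ 3.669, σ ≈ 0.699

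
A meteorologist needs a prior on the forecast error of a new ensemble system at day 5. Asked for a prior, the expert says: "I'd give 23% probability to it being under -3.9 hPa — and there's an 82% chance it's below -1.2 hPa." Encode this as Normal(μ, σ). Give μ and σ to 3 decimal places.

μ = -2.694, σ = 1.632

For Normal(μ,σ), the p-quantile is μ + z_p·σ. Here z_{0.23} = -0.7388, z_{0.82} = 0.9154.
So -3.9 = μ − 0.7388σ and -1.2 = μ + 0.9154σ.
Subtracting: σ = (-1.2 − -3.9)/(0.9154 − (-0.7388)) = 1.632.
Then μ = -3.9 − (-0.7388)·1.632 = -2.694.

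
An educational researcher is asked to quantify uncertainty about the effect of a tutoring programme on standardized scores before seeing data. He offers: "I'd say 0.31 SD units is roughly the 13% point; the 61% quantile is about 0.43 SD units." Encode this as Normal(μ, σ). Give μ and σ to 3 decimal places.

μ = 0.406, σ = 0.085

For Normal(μ,σ), the p-quantile is μ + z_p·σ. Here z_{0.13} = -1.126, z_{0.61} = 0.2793.
So 0.31 = μ − 1.126σ and 0.43 = μ + 0.2793σ.
Subtracting: σ = (0.43 − 0.31)/(0.2793 − (-1.126)) = 0.085.
Then μ = 0.31 − (-1.126)·0.085 = 0.406.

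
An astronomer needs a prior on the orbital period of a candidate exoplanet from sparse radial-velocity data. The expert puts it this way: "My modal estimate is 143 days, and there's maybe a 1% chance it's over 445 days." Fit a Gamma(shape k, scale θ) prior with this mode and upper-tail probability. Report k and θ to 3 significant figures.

Gamma(k,θ) with k>1 has mode (k−1)θ, so θ = 143/(k−1).
Need P(X < 445) = 0.99 with θ tied to k this way. Start at k = 2, θ = 143: P(X<445) ≈ 0.817.
Too low — raise k to concentrate. Iterating converges to k ≈ 4.46.
Then θ = 143/(4.46−1) ≈ 41.3.

k ≈ 4.46, θ ≈ 41.3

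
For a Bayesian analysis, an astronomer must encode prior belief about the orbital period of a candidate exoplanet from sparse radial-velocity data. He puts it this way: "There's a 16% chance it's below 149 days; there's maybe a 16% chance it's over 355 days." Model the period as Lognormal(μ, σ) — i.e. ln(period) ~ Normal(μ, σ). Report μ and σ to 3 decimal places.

If T ~ Lognormal(μ,σ) then ln T ~ Normal(μ,σ), so the p-quantile of ln T is μ + z_p·σ.
ln(149) = 5.004 and ln(355) = 5.872; z_{0.16} = -0.9945, z_{0.84} = 0.9945.
σ = (5.872 − 5.004)/(0.9945 − (-0.9945)) = 0.437.
μ = 5.004 − (-0.9945)·0.437 = 5.438.

μ ≈ 5.438, σ ≈ 0.437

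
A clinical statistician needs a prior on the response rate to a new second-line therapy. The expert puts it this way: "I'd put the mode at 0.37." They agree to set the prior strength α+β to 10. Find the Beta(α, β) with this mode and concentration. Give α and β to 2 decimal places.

α = 3.96, β = 6.04

For α,β > 1 the Beta mode is (α−1)/(α+β−2). With α+β = 10, the mode is (α−1)/8.
Set (α−1)/8 = 0.37 → α = 1 + 0.37·8 = 3.96.
β = 10 − α = 6.04.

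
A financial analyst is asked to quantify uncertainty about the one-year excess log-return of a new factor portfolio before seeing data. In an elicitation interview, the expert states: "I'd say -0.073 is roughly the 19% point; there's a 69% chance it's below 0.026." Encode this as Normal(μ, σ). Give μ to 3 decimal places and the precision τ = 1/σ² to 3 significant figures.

For Normal(μ,σ), the p-quantile is μ + z_p·σ. Here z_{0.19} = -0.8779, z_{0.69} = 0.4959.
So -0.073 = μ − 0.8779σ and 0.026 = μ + 0.4959σ.
Subtracting: σ = (0.026 − -0.073)/(0.4959 − (-0.8779)) = 0.072.
Then μ = -0.073 − (-0.8779)·0.072 = -0.010.
Precision τ = 1/σ² = 1/0.07207² = 193.

μ = -0.010, τ = 193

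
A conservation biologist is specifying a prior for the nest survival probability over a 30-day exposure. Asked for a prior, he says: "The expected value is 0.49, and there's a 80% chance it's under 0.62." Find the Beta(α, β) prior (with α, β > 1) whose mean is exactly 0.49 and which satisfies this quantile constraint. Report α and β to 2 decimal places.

With mean 0.49 fixed, write α = 0.49s, β = 0.51s where s = α+β.
Need P(θ < 0.62) = 0.8 under Beta(0.49s, 0.51s). Normal approximation: (q−m)/√(m(1−m)/s) ≈ z_{0.8} = 0.842, so s ≈ 0.49·0.51·(0.842)²/(0.62−0.49)² = 10.5.
At s = 10.5: P(θ<0.62) ≈ 0.799. Adjusting to match 0.8 gives s ≈ 10.57.
So α = 0.49·10.57 ≈ 5.18, β = 0.51·10.57 ≈ 5.39.

α ≈ 5.18, β ≈ 5.39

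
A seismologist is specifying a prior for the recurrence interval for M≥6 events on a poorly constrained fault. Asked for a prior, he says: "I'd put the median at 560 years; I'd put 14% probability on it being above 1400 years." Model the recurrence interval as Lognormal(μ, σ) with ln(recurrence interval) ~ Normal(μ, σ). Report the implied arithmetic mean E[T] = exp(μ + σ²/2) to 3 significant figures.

If T ~ Lognormal(μ,σ) then ln T ~ Normal(μ,σ), so the p-quantile of ln T is μ + z_p·σ.
ln(560) = 6.328 and ln(1400) = 7.244; z_{0.5} = 0, z_{0.86} = 1.08.
σ = (7.244 − 6.328)/(1.08 − (0)) = 0.848.
μ = 6.328 − (0)·0.848 = 6.328.
E[T] = exp(μ + σ²/2) = exp(6.328 + 0.3597) = 802 years.

E[T] ≈ 802 years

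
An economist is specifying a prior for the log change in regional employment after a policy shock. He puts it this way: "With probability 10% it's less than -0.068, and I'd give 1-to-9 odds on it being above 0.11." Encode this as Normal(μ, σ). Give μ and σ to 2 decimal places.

For Normal(μ,σ), the p-quantile is μ + z_p·σ. Here z_{0.1} = -1.282, z_{0.9} = 1.282.
So -0.068 = μ − 1.282σ and 0.11 = μ + 1.282σ.
Subtracting: σ = (0.11 − -0.068)/(1.282 − (-1.282)) = 0.07.
Then μ = -0.068 − (-1.282)·0.07 = 0.02.

μ = 0.02, σ = 0.07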